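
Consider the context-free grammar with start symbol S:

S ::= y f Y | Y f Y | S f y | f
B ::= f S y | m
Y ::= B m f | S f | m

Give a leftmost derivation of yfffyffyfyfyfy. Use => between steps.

S=>Sfy=>Sfyfy=>Sfyfyfy=>Sfyfyfyfy=>yfYfyfyfyfy=>yfSffyfyfyfy=>yfSfyffyfyfyfy=>yfffyffyfyfyfy

S => Sfy   [S ::= S f y]
Sfy => Sfyfy   [S ::= S f y]
Sfyfy => Sfyfyfy   [S ::= S f y]
Sfyfyfy => Sfyfyfyfy   [S ::= S f y]
Sfyfyfyfy => yfYfyfyfyfy   [S ::= y f Y]
yfYfyfyfyfy => yfSffyfyfyfy   [Y ::= S f]
yfSffyfyfyfy => yfSfyffyfyfyfy   [S ::= S f y]
yfSfyffyfyfyfy => yfffyffyfyfyfy   [S ::= f]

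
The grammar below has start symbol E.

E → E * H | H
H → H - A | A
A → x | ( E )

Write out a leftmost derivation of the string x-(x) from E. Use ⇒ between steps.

E⇒H⇒H-A⇒A-A⇒x-A⇒x-(E)⇒x-(H)⇒x-(A)⇒x-(x)

E ⇒ H   [E → H]
H ⇒ H-A   [H → H - A]
H-A ⇒ A-A   [H → A]
A-A ⇒ x-A   [A → x]
x-A ⇒ x-(E)   [A → ( E )]
x-(E) ⇒ x-(H)   [E → H]
x-(H) ⇒ x-(A)   [H → A]
x-(A) ⇒ x-(x)   [A → x]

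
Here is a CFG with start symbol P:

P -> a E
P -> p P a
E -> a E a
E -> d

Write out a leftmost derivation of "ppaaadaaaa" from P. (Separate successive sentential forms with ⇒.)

P ⇒ pPa   [P -> p P a]
pPa ⇒ ppPaa   [P -> p P a]
ppPaa ⇒ ppaEaa   [P -> a E]
ppaEaa ⇒ ppaaEaaa   [E -> a E a]
ppaaEaaa ⇒ ppaaaEaaaa   [E -> a E a]
ppaaaEaaaa ⇒ ppaaadaaaa   [E -> d]

P ⇒ pPa ⇒ ppPaa ⇒ ppaEaa ⇒ ppaaEaaa ⇒ ppaaaEaaaa ⇒ ppaaadaaaa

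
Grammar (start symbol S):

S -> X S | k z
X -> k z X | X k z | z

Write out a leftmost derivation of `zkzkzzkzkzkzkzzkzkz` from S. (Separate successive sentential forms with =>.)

S=>XS=>zS=>zXS=>zXkzS=>zXkzkzS=>zkzXkzkzS=>zkzXkzkzkzS=>zkzkzXkzkzkzS=>zkzkzzkzkzkzS=>zkzkzzkzkzkzXS=>zkzkzzkzkzkzXkzS=>zkzkzzkzkzkzkzXkzS=>zkzkzzkzkzkzkzzkzS=>zkzkzzkzkzkzkzzkzkz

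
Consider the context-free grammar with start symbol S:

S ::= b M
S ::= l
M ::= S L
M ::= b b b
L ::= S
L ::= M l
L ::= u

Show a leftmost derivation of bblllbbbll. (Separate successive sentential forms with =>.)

S => bM => bSL => bbML => bbSLL => bblLL => bblSL => bbllL => bbllMl => bbllSLl => bblllLl => bblllMll => bblllbbbll

S => bM   [S ::= b M]
bM => bSL   [M ::= S L]
bSL => bbML   [S ::= b M]
bbML => bbSLL   [M ::= S L]
bbSLL => bblLL   [S ::= l]
bblLL => bblSL   [L ::= S]
bblSL => bbllL   [S ::= l]
bbllL => bbllMl   [L ::= M l]
bbllMl => bbllSLl   [M ::= S L]
bbllSLl => bblllLl   [S ::= l]
bblllLl => bblllMll   [L ::= M l]
bblllMll => bblllbbbll   [M ::= b b b]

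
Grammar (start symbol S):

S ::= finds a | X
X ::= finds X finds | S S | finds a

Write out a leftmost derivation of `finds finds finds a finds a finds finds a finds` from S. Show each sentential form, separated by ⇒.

S ⇒ X   [S ::= X]
X ⇒ finds X finds   [X ::= finds X finds]
finds X finds ⇒ finds S S finds   [X ::= S S]
finds S S finds ⇒ finds X S finds   [S ::= X]
finds X S finds ⇒ finds finds X finds S finds   [X ::= finds X finds]
finds finds X finds S finds ⇒ finds finds S S finds S finds   [X ::= S S]
finds finds S S finds S finds ⇒ finds finds finds a S finds S finds   [S ::= finds a]
finds finds finds a S finds S finds ⇒ finds finds finds a finds a finds S finds   [S ::= finds a]
finds finds finds a finds a finds S finds ⇒ finds finds finds a finds a finds finds a finds   [S ::= finds a]

S ⇒ X ⇒ finds X finds ⇒ finds S S finds ⇒ finds X S finds ⇒ finds finds X finds S finds ⇒ finds finds S S finds S finds ⇒ finds finds finds a S finds S finds ⇒ finds finds finds a finds a finds S finds ⇒ finds finds finds a finds a finds finds a finds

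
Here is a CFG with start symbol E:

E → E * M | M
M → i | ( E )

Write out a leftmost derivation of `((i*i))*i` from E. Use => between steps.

E => E*M => M*M => (E)*M => (M)*M => ((E))*M => ((E*M))*M => ((M*M))*M => ((i*M))*M => ((i*i))*M => ((i*i))*i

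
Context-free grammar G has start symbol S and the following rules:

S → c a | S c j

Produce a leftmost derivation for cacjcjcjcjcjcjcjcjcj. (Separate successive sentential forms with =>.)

S => Scj => Scjcj => Scjcjcj => Scjcjcjcj => Scjcjcjcjcj => Scjcjcjcjcjcj => Scjcjcjcjcjcjcj => Scjcjcjcjcjcjcjcj => Scjcjcjcjcjcjcjcjcj => cacjcjcjcjcjcjcjcjcj

S => Scj   [S → S c j]
Scj => Scjcj   [S → S c j]
Scjcj => Scjcjcj   [S → S c j]
Scjcjcj => Scjcjcjcj   [S → S c j]
Scjcjcjcj => Scjcjcjcjcj   [S → S c j]
Scjcjcjcjcj => Scjcjcjcjcjcj   [S → S c j]
Scjcjcjcjcjcj => Scjcjcjcjcjcjcj   [S → S c j]
Scjcjcjcjcjcjcj => Scjcjcjcjcjcjcjcj   [S → S c j]
Scjcjcjcjcjcjcjcj => Scjcjcjcjcjcjcjcjcj   [S → S c j]
Scjcjcjcjcjcjcjcjcj => cacjcjcjcjcjcjcjcjcj   [S → c a]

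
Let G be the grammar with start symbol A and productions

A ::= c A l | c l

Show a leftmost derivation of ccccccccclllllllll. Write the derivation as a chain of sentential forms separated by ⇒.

A ⇒ cAl ⇒ ccAll ⇒ cccAlll ⇒ ccccAllll ⇒ cccccAlllll ⇒ ccccccAllllll ⇒ cccccccAlllllll ⇒ ccccccccAllllllll ⇒ ccccccccclllllllll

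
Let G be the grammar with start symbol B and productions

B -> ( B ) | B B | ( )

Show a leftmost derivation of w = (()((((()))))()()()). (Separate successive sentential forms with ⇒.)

B ⇒ (B)   [B -> ( B )]
(B) ⇒ (BB)   [B -> B B]
(BB) ⇒ (BBB)   [B -> B B]
(BBB) ⇒ (BBBB)   [B -> B B]
(BBBB) ⇒ (BBBBB)   [B -> B B]
(BBBBB) ⇒ (()BBBB)   [B -> ( )]
(()BBBB) ⇒ (()(B)BBB)   [B -> ( B )]
(()(B)BBB) ⇒ (()((B))BBB)   [B -> ( B )]
(()((B))BBB) ⇒ (()(((B)))BBB)   [B -> ( B )]
(()(((B)))BBB) ⇒ (()((((B))))BBB)   [B -> ( B )]
(()((((B))))BBB) ⇒ (()((((()))))BBB)   [B -> ( )]
(()((((()))))BBB) ⇒ (()((((()))))()BB)   [B -> ( )]
(()((((()))))()BB) ⇒ (()((((()))))()()B)   [B -> ( )]
(()((((()))))()()B) ⇒ (()((((()))))()()())   [B -> ( )]

B ⇒ (B) ⇒ (BB) ⇒ (BBB) ⇒ (BBBB) ⇒ (BBBBB) ⇒ (()BBBB) ⇒ (()(B)BBB) ⇒ (()((B))BBB) ⇒ (()(((B)))BBB) ⇒ (()((((B))))BBB) ⇒ (()((((()))))BBB) ⇒ (()((((()))))()BB) ⇒ (()((((()))))()()B) ⇒ (()((((()))))()()())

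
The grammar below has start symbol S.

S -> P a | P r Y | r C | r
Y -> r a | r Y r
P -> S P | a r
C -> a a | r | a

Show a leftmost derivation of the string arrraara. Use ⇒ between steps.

S ⇒ Pa ⇒ SPa ⇒ PrYPa ⇒ arrYPa ⇒ arrraPa ⇒ arrraara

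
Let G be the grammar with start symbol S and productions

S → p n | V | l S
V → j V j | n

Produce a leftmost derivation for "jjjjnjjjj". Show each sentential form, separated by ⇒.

S ⇒ V ⇒ jVj ⇒ jjVjj ⇒ jjjVjjj ⇒ jjjjVjjjj ⇒ jjjjnjjjj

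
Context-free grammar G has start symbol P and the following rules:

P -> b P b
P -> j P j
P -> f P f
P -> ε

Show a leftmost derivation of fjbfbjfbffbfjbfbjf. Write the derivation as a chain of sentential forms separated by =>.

P=>fPf=>fjPjf=>fjbPbjf=>fjbfPfbjf=>fjbfbPbfbjf=>fjbfbjPjbfbjf=>fjbfbjfPfjbfbjf=>fjbfbjfbPbfjbfbjf=>fjbfbjfbfPfbfjbfbjf=>fjbfbjfbffbfjbfbjf

P => fPf   [P -> f P f]
fPf => fjPjf   [P -> j P j]
fjPjf => fjbPbjf   [P -> b P b]
fjbPbjf => fjbfPfbjf   [P -> f P f]
fjbfPfbjf => fjbfbPbfbjf   [P -> b P b]
fjbfbPbfbjf => fjbfbjPjbfbjf   [P -> j P j]
fjbfbjPjbfbjf => fjbfbjfPfjbfbjf   [P -> f P f]
fjbfbjfPfjbfbjf => fjbfbjfbPbfjbfbjf   [P -> b P b]
fjbfbjfbPbfjbfbjf => fjbfbjfbfPfbfjbfbjf   [P -> f P f]
fjbfbjfbfPfbfjbfbjf => fjbfbjfbffbfjbfbjf   [P -> ε]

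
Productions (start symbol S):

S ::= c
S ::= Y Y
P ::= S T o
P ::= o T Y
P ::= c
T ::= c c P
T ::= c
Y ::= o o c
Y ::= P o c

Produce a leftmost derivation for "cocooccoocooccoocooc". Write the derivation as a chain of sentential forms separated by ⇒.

S ⇒ YY ⇒ PocY ⇒ SToocY ⇒ YYToocY ⇒ PocYToocY ⇒ SToocYToocY ⇒ YYToocYToocY ⇒ PocYToocYToocY ⇒ cocYToocYToocY ⇒ cocoocToocYToocY ⇒ cocooccoocYToocY ⇒ cocooccoocoocToocY ⇒ cocooccoocooccoocY ⇒ cocooccoocooccoocooc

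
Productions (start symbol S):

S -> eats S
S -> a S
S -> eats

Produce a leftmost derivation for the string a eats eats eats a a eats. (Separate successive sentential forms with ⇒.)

S ⇒ a S   [S -> a S]
a S ⇒ a eats S   [S -> eats S]
a eats S ⇒ a eats eats S   [S -> eats S]
a eats eats S ⇒ a eats eats eats S   [S -> eats S]
a eats eats eats S ⇒ a eats eats eats a S   [S -> a S]
a eats eats eats a S ⇒ a eats eats eats a a S   [S -> a S]
a eats eats eats a a S ⇒ a eats eats eats a a eats   [S -> eats]

S ⇒ a S ⇒ a eats S ⇒ a eats eats S ⇒ a eats eats eats S ⇒ a eats eats eats a S ⇒ a eats eats eats a a S ⇒ a eats eats eats a a eats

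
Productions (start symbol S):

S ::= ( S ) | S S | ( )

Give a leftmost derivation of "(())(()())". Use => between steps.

S=>SS=>(S)S=>(())S=>(())(S)=>(())(SS)=>(())(()S)=>(())(()())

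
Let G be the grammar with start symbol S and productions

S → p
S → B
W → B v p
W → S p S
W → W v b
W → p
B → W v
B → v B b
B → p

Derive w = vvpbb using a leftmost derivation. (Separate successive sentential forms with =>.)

S=>B=>vBb=>vvBbb=>vvpbb

S => B   [S → B]
B => vBb   [B → v B b]
vBb => vvBbb   [B → v B b]
vvBbb => vvpbb   [B → p]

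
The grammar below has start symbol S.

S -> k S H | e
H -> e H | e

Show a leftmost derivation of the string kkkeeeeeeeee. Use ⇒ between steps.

S ⇒ kSH ⇒ kkSHH ⇒ kkkSHHH ⇒ kkkeHHH ⇒ kkkeeHHH ⇒ kkkeeeHHH ⇒ kkkeeeeHHH ⇒ kkkeeeeeHHH ⇒ kkkeeeeeeHHH ⇒ kkkeeeeeeeHH ⇒ kkkeeeeeeeeH ⇒ kkkeeeeeeeee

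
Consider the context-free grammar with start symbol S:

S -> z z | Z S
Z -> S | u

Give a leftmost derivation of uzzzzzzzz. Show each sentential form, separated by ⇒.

S ⇒ ZS   [S -> Z S]
ZS ⇒ SS   [Z -> S]
SS ⇒ ZSS   [S -> Z S]
ZSS ⇒ SSS   [Z -> S]
SSS ⇒ ZSSS   [S -> Z S]
ZSSS ⇒ SSSS   [Z -> S]
SSSS ⇒ ZSSSS   [S -> Z S]
ZSSSS ⇒ uSSSS   [Z -> u]
uSSSS ⇒ uzzSSS   [S -> z z]
uzzSSS ⇒ uzzzzSS   [S -> z z]
uzzzzSS ⇒ uzzzzzzS   [S -> z z]
uzzzzzzS ⇒ uzzzzzzzz   [S -> z z]

S ⇒ ZS ⇒ SS ⇒ ZSS ⇒ SSS ⇒ ZSSS ⇒ SSSS ⇒ ZSSSS ⇒ uSSSS ⇒ uzzSSS ⇒ uzzzzSS ⇒ uzzzzzzS ⇒ uzzzzzzzz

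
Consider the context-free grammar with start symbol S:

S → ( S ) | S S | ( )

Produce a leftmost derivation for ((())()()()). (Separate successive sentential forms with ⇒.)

S ⇒ (S) ⇒ (SS) ⇒ (SSS) ⇒ (SSSS) ⇒ ((S)SSS) ⇒ ((())SSS) ⇒ ((())()SS) ⇒ ((())()()S) ⇒ ((())()()())

S ⇒ (S)   [S → ( S )]
(S) ⇒ (SS)   [S → S S]
(SS) ⇒ (SSS)   [S → S S]
(SSS) ⇒ (SSSS)   [S → S S]
(SSSS) ⇒ ((S)SSS)   [S → ( S )]
((S)SSS) ⇒ ((())SSS)   [S → ( )]
((())SSS) ⇒ ((())()SS)   [S → ( )]
((())()SS) ⇒ ((())()()S)   [S → ( )]
((())()()S) ⇒ ((())()()())   [S → ( )]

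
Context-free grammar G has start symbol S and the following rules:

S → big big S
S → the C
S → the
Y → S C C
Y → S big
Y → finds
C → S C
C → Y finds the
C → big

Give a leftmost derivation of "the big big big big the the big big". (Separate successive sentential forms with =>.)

S => the C   [S → the C]
the C => the S C   [C → S C]
the S C => the big big S C   [S → big big S]
the big big S C => the big big big big S C   [S → big big S]
the big big big big S C => the big big big big the C   [S → the]
the big big big big the C => the big big big big the S C   [C → S C]
the big big big big the S C => the big big big big the the C C   [S → the C]
the big big big big the the C C => the big big big big the the big C   [C → big]
the big big big big the the big C => the big big big big the the big big   [C → big]

S => the C => the S C => the big big S C => the big big big big S C => the big big big big the C => the big big big big the S C => the big big big big the the C C => the big big big big the the big C => the big big big big the the big big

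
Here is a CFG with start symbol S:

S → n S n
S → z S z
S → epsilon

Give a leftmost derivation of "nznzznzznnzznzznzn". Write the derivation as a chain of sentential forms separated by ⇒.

S⇒nSn⇒nzSzn⇒nznSnzn⇒nznzSznzn⇒nznzzSzznzn⇒nznzznSnzznzn⇒nznzznzSznzznzn⇒nznzznzzSzznzznzn⇒nznzznzznSnzznzznzn⇒nznzznzznnzznzznzn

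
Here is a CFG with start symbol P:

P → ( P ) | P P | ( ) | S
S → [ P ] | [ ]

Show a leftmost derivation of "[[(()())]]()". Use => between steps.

P => PP => SP => [P]P => [S]P => [[P]]P => [[(P)]]P => [[(PP)]]P => [[(()P)]]P => [[(()())]]P => [[(()())]]()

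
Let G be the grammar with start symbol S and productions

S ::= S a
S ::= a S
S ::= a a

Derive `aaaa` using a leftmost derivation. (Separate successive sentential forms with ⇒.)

S⇒Sa⇒Saa⇒aaaa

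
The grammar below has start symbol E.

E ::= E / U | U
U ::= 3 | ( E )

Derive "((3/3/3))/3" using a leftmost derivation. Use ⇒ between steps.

E⇒E/U⇒U/U⇒(E)/U⇒(U)/U⇒((E))/U⇒((E/U))/U⇒((E/U/U))/U⇒((U/U/U))/U⇒((3/U/U))/U⇒((3/3/U))/U⇒((3/3/3))/U⇒((3/3/3))/3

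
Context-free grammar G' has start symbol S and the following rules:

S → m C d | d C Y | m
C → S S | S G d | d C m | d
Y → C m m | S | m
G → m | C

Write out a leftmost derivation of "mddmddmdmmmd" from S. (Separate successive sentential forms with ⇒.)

S ⇒ mCd ⇒ mdCmd ⇒ mddCmmd ⇒ mddSSmmd ⇒ mddmCdSmmd ⇒ mddmdCmdSmmd ⇒ mddmddmdSmmd ⇒ mddmddmdmmmd

S ⇒ mCd   [S → m C d]
mCd ⇒ mdCmd   [C → d C m]
mdCmd ⇒ mddCmmd   [C → d C m]
mddCmmd ⇒ mddSSmmd   [C → S S]
mddSSmmd ⇒ mddmCdSmmd   [S → m C d]
mddmCdSmmd ⇒ mddmdCmdSmmd   [C → d C m]
mddmdCmdSmmd ⇒ mddmddmdSmmd   [C → d]
mddmddmdSmmd ⇒ mddmddmdmmmd   [S → m]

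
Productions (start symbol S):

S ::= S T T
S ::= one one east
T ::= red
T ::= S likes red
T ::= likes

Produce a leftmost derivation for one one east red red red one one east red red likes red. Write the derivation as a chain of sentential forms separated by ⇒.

S ⇒ S T T ⇒ S T T T T ⇒ one one east T T T T ⇒ one one east red T T T ⇒ one one east red red T T ⇒ one one east red red red T ⇒ one one east red red red S likes red ⇒ one one east red red red S T T likes red ⇒ one one east red red red one one east T T likes red ⇒ one one east red red red one one east red T likes red ⇒ one one east red red red one one east red red likes red

S ⇒ S T T   [S ::= S T T]
S T T ⇒ S T T T T   [S ::= S T T]
S T T T T ⇒ one one east T T T T   [S ::= one one east]
one one east T T T T ⇒ one one east red T T T   [T ::= red]
one one east red T T T ⇒ one one east red red T T   [T ::= red]
one one east red red T T ⇒ one one east red red red T   [T ::= red]
one one east red red red T ⇒ one one east red red red S likes red   [T ::= S likes red]
one one east red red red S likes red ⇒ one one east red red red S T T likes red   [S ::= S T T]
one one east red red red S T T likes red ⇒ one one east red red red one one east T T likes red   [S ::= one one east]
one one east red red red one one east T T likes red ⇒ one one east red red red one one east red T likes red   [T ::= red]
one one east red red red one one east red T likes red ⇒ one one east red red red one one east red red likes red   [T ::= red]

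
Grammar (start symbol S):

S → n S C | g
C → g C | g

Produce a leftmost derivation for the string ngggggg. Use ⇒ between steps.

S ⇒ nSC ⇒ ngC ⇒ nggC ⇒ ngggC ⇒ nggggC ⇒ ngggggC ⇒ ngggggg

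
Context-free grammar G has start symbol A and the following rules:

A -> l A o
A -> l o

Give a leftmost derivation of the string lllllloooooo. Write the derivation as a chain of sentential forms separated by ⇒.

A ⇒ lAo ⇒ llAoo ⇒ lllAooo ⇒ llllAoooo ⇒ lllllAooooo ⇒ lllllloooooo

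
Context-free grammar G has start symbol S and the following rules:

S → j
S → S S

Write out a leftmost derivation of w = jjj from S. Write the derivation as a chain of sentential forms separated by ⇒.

S ⇒ SS ⇒ SSS ⇒ jSS ⇒ jjS ⇒ jjj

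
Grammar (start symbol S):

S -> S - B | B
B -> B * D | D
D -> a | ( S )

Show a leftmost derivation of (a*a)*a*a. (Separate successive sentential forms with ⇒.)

S ⇒ B ⇒ B*D ⇒ B*D*D ⇒ D*D*D ⇒ (S)*D*D ⇒ (B)*D*D ⇒ (B*D)*D*D ⇒ (D*D)*D*D ⇒ (a*D)*D*D ⇒ (a*a)*D*D ⇒ (a*a)*a*D ⇒ (a*a)*a*a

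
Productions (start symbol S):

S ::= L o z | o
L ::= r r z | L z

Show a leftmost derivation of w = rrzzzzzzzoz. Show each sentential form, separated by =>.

S => Loz => Lzoz => Lzzoz => Lzzzoz => Lzzzzoz => Lzzzzzoz => Lzzzzzzoz => rrzzzzzzzoz

S => Loz   [S ::= L o z]
Loz => Lzoz   [L ::= L z]
Lzoz => Lzzoz   [L ::= L z]
Lzzoz => Lzzzoz   [L ::= L z]
Lzzzoz => Lzzzzoz   [L ::= L z]
Lzzzzoz => Lzzzzzoz   [L ::= L z]
Lzzzzzoz => Lzzzzzzoz   [L ::= L z]
Lzzzzzzoz => rrzzzzzzzoz   [L ::= r r z]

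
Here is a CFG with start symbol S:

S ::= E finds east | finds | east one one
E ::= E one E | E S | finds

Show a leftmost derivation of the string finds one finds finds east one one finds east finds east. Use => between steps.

S => E finds east   [S ::= E finds east]
E finds east => E one E finds east   [E ::= E one E]
E one E finds east => finds one E finds east   [E ::= finds]
finds one E finds east => finds one E S finds east   [E ::= E S]
finds one E S finds east => finds one finds S finds east   [E ::= finds]
finds one finds S finds east => finds one finds E finds east finds east   [S ::= E finds east]
finds one finds E finds east finds east => finds one finds E S finds east finds east   [E ::= E S]
finds one finds E S finds east finds east => finds one finds finds S finds east finds east   [E ::= finds]
finds one finds finds S finds east finds east => finds one finds finds east one one finds east finds east   [S ::= east one one]

S => E finds east => E one E finds east => finds one E finds east => finds one E S finds east => finds one finds S finds east => finds one finds E finds east finds east => finds one finds E S finds east finds east => finds one finds finds S finds east finds east => finds one finds finds east one one finds east finds east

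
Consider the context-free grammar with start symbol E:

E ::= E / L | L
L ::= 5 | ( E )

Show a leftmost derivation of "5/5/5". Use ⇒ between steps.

E ⇒ E/L ⇒ E/L/L ⇒ L/L/L ⇒ 5/L/L ⇒ 5/5/L ⇒ 5/5/5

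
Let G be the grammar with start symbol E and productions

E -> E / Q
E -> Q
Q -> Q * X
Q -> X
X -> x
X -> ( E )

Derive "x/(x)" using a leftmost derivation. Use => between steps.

E => E/Q   [E -> E / Q]
E/Q => Q/Q   [E -> Q]
Q/Q => X/Q   [Q -> X]
X/Q => x/Q   [X -> x]
x/Q => x/X   [Q -> X]
x/X => x/(E)   [X -> ( E )]
x/(E) => x/(Q)   [E -> Q]
x/(Q) => x/(X)   [Q -> X]
x/(X) => x/(x)   [X -> x]

E => E/Q => Q/Q => X/Q => x/Q => x/X => x/(E) => x/(Q) => x/(X) => x/(x)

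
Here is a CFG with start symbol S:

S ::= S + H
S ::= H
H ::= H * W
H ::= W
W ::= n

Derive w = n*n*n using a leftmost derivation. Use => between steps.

S => H   [S ::= H]
H => H*W   [H ::= H * W]
H*W => H*W*W   [H ::= H * W]
H*W*W => W*W*W   [H ::= W]
W*W*W => n*W*W   [W ::= n]
n*W*W => n*n*W   [W ::= n]
n*n*W => n*n*n   [W ::= n]

S=>H=>H*W=>H*W*W=>W*W*W=>n*W*W=>n*n*W=>n*n*n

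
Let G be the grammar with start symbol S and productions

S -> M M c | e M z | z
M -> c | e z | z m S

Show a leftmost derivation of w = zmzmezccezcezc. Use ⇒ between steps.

S ⇒ MMc ⇒ zmSMc ⇒ zmMMcMc ⇒ zmzmSMcMc ⇒ zmzmMMcMcMc ⇒ zmzmezMcMcMc ⇒ zmzmezccMcMc ⇒ zmzmezccezcMc ⇒ zmzmezccezcezc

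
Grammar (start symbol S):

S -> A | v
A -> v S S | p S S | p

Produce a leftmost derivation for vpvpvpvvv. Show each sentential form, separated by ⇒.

S⇒A⇒vSS⇒vAS⇒vpSSS⇒vpASS⇒vpvSSSS⇒vpvASSS⇒vpvpSSSSS⇒vpvpvSSSS⇒vpvpvASSS⇒vpvpvpSSS⇒vpvpvpvSS⇒vpvpvpvvS⇒vpvpvpvvv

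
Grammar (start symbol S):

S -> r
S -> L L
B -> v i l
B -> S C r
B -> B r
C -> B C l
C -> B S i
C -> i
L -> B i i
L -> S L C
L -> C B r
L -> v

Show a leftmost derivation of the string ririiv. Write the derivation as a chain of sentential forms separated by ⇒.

S ⇒ LL   [S -> L L]
LL ⇒ BiiL   [L -> B i i]
BiiL ⇒ SCriiL   [B -> S C r]
SCriiL ⇒ rCriiL   [S -> r]
rCriiL ⇒ ririiL   [C -> i]
ririiL ⇒ ririiv   [L -> v]

S⇒LL⇒BiiL⇒SCriiL⇒rCriiL⇒ririiL⇒ririiv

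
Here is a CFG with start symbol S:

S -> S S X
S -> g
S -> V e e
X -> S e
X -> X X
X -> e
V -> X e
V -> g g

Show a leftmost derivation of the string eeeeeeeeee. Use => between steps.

S => SSX   [S -> S S X]
SSX => VeeSX   [S -> V e e]
VeeSX => XeeeSX   [V -> X e]
XeeeSX => eeeeSX   [X -> e]
eeeeSX => eeeeVeeX   [S -> V e e]
eeeeVeeX => eeeeXeeeX   [V -> X e]
eeeeXeeeX => eeeeXXeeeX   [X -> X X]
eeeeXXeeeX => eeeeeXeeeX   [X -> e]
eeeeeXeeeX => eeeeeeeeeX   [X -> e]
eeeeeeeeeX => eeeeeeeeee   [X -> e]

S => SSX => VeeSX => XeeeSX => eeeeSX => eeeeVeeX => eeeeXeeeX => eeeeXXeeeX => eeeeeXeeeX => eeeeeeeeeX => eeeeeeeeee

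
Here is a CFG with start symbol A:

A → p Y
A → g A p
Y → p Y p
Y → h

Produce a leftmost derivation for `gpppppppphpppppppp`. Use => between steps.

A => gAp   [A → g A p]
gAp => gpYp   [A → p Y]
gpYp => gppYpp   [Y → p Y p]
gppYpp => gpppYppp   [Y → p Y p]
gpppYppp => gppppYpppp   [Y → p Y p]
gppppYpppp => gpppppYppppp   [Y → p Y p]
gpppppYppppp => gppppppYpppppp   [Y → p Y p]
gppppppYpppppp => gpppppppYppppppp   [Y → p Y p]
gpppppppYppppppp => gppppppppYpppppppp   [Y → p Y p]
gppppppppYpppppppp => gpppppppphpppppppp   [Y → h]

A => gAp => gpYp => gppYpp => gpppYppp => gppppYpppp => gpppppYppppp => gppppppYpppppp => gpppppppYppppppp => gppppppppYpppppppp => gpppppppphpppppppp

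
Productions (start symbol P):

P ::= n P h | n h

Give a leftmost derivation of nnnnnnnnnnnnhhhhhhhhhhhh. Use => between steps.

P => nPh   [P ::= n P h]
nPh => nnPhh   [P ::= n P h]
nnPhh => nnnPhhh   [P ::= n P h]
nnnPhhh => nnnnPhhhh   [P ::= n P h]
nnnnPhhhh => nnnnnPhhhhh   [P ::= n P h]
nnnnnPhhhhh => nnnnnnPhhhhhh   [P ::= n P h]
nnnnnnPhhhhhh => nnnnnnnPhhhhhhh   [P ::= n P h]
nnnnnnnPhhhhhhh => nnnnnnnnPhhhhhhhh   [P ::= n P h]
nnnnnnnnPhhhhhhhh => nnnnnnnnnPhhhhhhhhh   [P ::= n P h]
nnnnnnnnnPhhhhhhhhh => nnnnnnnnnnPhhhhhhhhhh   [P ::= n P h]
nnnnnnnnnnPhhhhhhhhhh => nnnnnnnnnnnPhhhhhhhhhhh   [P ::= n P h]
nnnnnnnnnnnPhhhhhhhhhhh => nnnnnnnnnnnnhhhhhhhhhhhh   [P ::= n h]

P => nPh => nnPhh => nnnPhhh => nnnnPhhhh => nnnnnPhhhhh => nnnnnnPhhhhhh => nnnnnnnPhhhhhhh => nnnnnnnnPhhhhhhhh => nnnnnnnnnPhhhhhhhhh => nnnnnnnnnnPhhhhhhhhhh => nnnnnnnnnnnPhhhhhhhhhhh => nnnnnnnnnnnnhhhhhhhhhhhh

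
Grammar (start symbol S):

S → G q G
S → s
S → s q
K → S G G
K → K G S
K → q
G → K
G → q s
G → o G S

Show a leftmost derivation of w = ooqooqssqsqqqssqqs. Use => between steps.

S => GqG   [S → G q G]
GqG => oGSqG   [G → o G S]
oGSqG => ooGSSqG   [G → o G S]
ooGSSqG => ooKSSqG   [G → K]
ooKSSqG => ooqSSqG   [K → q]
ooqSSqG => ooqGqGSqG   [S → G q G]
ooqGqGSqG => ooqoGSqGSqG   [G → o G S]
ooqoGSqGSqG => ooqooGSSqGSqG   [G → o G S]
ooqooGSSqGSqG => ooqooqsSSqGSqG   [G → q s]
ooqooqsSSqGSqG => ooqooqssqSqGSqG   [S → s q]
ooqooqssqSqGSqG => ooqooqssqsqqGSqG   [S → s q]
ooqooqssqsqqGSqG => ooqooqssqsqqqsSqG   [G → q s]
ooqooqssqsqqqsSqG => ooqooqssqsqqqssqG   [S → s]
ooqooqssqsqqqssqG => ooqooqssqsqqqssqqs   [G → q s]

S=>GqG=>oGSqG=>ooGSSqG=>ooKSSqG=>ooqSSqG=>ooqGqGSqG=>ooqoGSqGSqG=>ooqooGSSqGSqG=>ooqooqsSSqGSqG=>ooqooqssqSqGSqG=>ooqooqssqsqqGSqG=>ooqooqssqsqqqsSqG=>ooqooqssqsqqqssqG=>ooqooqssqsqqqssqqs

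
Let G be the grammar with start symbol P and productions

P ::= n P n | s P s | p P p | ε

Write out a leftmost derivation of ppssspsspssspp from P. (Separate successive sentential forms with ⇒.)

P ⇒ pPp   [P ::= p P p]
pPp ⇒ ppPpp   [P ::= p P p]
ppPpp ⇒ ppsPspp   [P ::= s P s]
ppsPspp ⇒ ppssPsspp   [P ::= s P s]
ppssPsspp ⇒ ppsssPssspp   [P ::= s P s]
ppsssPssspp ⇒ ppssspPpssspp   [P ::= p P p]
ppssspPpssspp ⇒ ppssspsPspssspp   [P ::= s P s]
ppssspsPspssspp ⇒ ppssspsspssspp   [P ::= ε]

P ⇒ pPp ⇒ ppPpp ⇒ ppsPspp ⇒ ppssPsspp ⇒ ppsssPssspp ⇒ ppssspPpssspp ⇒ ppssspsPspssspp ⇒ ppssspsspssspp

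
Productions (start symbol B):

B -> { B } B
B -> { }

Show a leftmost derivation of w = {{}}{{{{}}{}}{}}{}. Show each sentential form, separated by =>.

B=>{B}B=>{{}}B=>{{}}{B}B=>{{}}{{B}B}B=>{{}}{{{B}B}B}B=>{{}}{{{{}}B}B}B=>{{}}{{{{}}{}}B}B=>{{}}{{{{}}{}}{}}B=>{{}}{{{{}}{}}{}}{}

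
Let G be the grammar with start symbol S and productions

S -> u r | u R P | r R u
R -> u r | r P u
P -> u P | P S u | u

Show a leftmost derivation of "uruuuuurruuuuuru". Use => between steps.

S => uRP => urPuP => uruuP => uruuuP => uruuuuP => uruuuuPSu => uruuuuPSuSu => uruuuuuSuSu => uruuuuurRuuSu => uruuuuurrPuuuSu => uruuuuurruuuuSu => uruuuuurruuuuuru

S => uRP   [S -> u R P]
uRP => urPuP   [R -> r P u]
urPuP => uruuP   [P -> u]
uruuP => uruuuP   [P -> u P]
uruuuP => uruuuuP   [P -> u P]
uruuuuP => uruuuuPSu   [P -> P S u]
uruuuuPSu => uruuuuPSuSu   [P -> P S u]
uruuuuPSuSu => uruuuuuSuSu   [P -> u]
uruuuuuSuSu => uruuuuurRuuSu   [S -> r R u]
uruuuuurRuuSu => uruuuuurrPuuuSu   [R -> r P u]
uruuuuurrPuuuSu => uruuuuurruuuuSu   [P -> u]
uruuuuurruuuuSu => uruuuuurruuuuuru   [S -> u r]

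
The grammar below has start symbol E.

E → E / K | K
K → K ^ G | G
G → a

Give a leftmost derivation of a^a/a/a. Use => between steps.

E => E/K => E/K/K => K/K/K => K^G/K/K => G^G/K/K => a^G/K/K => a^a/K/K => a^a/G/K => a^a/a/K => a^a/a/G => a^a/a/a

E => E/K   [E → E / K]
E/K => E/K/K   [E → E / K]
E/K/K => K/K/K   [E → K]
K/K/K => K^G/K/K   [K → K ^ G]
K^G/K/K => G^G/K/K   [K → G]
G^G/K/K => a^G/K/K   [G → a]
a^G/K/K => a^a/K/K   [G → a]
a^a/K/K => a^a/G/K   [K → G]
a^a/G/K => a^a/a/K   [G → a]
a^a/a/K => a^a/a/G   [K → G]
a^a/a/G => a^a/a/a   [G → a]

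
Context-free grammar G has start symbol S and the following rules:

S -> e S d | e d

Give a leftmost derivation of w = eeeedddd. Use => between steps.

S=>eSd=>eeSdd=>eeeSddd=>eeeedddd

S => eSd   [S -> e S d]
eSd => eeSdd   [S -> e S d]
eeSdd => eeeSddd   [S -> e S d]
eeeSddd => eeeedddd   [S -> e d]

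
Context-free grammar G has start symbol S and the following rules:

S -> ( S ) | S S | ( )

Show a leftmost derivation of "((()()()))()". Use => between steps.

S=>SS=>(S)S=>((S))S=>((SS))S=>((SSS))S=>((()SS))S=>((()()S))S=>((()()()))S=>((()()()))()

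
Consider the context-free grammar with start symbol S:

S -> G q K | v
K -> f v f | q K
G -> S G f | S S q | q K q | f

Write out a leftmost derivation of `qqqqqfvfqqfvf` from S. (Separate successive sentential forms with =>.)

S => GqK   [S -> G q K]
GqK => qKqqK   [G -> q K q]
qKqqK => qqKqqK   [K -> q K]
qqKqqK => qqqKqqK   [K -> q K]
qqqKqqK => qqqqKqqK   [K -> q K]
qqqqKqqK => qqqqqKqqK   [K -> q K]
qqqqqKqqK => qqqqqfvfqqK   [K -> f v f]
qqqqqfvfqqK => qqqqqfvfqqfvf   [K -> f v f]

S => GqK => qKqqK => qqKqqK => qqqKqqK => qqqqKqqK => qqqqqKqqK => qqqqqfvfqqK => qqqqqfvfqqfvf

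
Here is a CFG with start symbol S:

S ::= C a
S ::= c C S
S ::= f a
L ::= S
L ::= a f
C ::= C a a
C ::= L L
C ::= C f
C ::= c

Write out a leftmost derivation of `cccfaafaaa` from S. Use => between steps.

S => Ca => Caaa => LLaaa => SLaaa => cCSLaaa => ccSLaaa => ccCaLaaa => ccCfaLaaa => cccfaLaaa => cccfaafaaa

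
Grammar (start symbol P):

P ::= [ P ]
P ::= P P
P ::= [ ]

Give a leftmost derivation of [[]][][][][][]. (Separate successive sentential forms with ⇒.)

P ⇒ PP ⇒ PPP ⇒ PPPP ⇒ PPPPP ⇒ PPPPPP ⇒ [P]PPPPP ⇒ [[]]PPPPP ⇒ [[]][]PPPP ⇒ [[]][][]PPP ⇒ [[]][][][]PP ⇒ [[]][][][][]P ⇒ [[]][][][][][]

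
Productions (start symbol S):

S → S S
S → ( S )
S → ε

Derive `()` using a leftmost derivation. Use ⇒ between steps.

S ⇒ SS ⇒ SSS ⇒ SSSS ⇒ SSSSS ⇒ (S)SSSS ⇒ ()SSSS ⇒ ()SSS ⇒ ()SS ⇒ ()S ⇒ ()

S ⇒ SS   [S → S S]
SS ⇒ SSS   [S → S S]
SSS ⇒ SSSS   [S → S S]
SSSS ⇒ SSSSS   [S → S S]
SSSSS ⇒ (S)SSSS   [S → ( S )]
(S)SSSS ⇒ ()SSSS   [S → ε]
()SSSS ⇒ ()SSS   [S → ε]
()SSS ⇒ ()SS   [S → ε]
()SS ⇒ ()S   [S → ε]
()S ⇒ ()   [S → ε]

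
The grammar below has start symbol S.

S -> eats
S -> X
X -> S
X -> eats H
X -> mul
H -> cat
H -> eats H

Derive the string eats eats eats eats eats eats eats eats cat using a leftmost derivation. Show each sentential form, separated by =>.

S => X => eats H => eats eats H => eats eats eats H => eats eats eats eats H => eats eats eats eats eats H => eats eats eats eats eats eats H => eats eats eats eats eats eats eats H => eats eats eats eats eats eats eats eats H => eats eats eats eats eats eats eats eats cat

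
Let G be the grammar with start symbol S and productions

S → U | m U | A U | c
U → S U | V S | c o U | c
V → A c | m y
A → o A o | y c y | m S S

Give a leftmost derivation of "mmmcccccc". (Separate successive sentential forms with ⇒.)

S⇒mU⇒mVS⇒mAcS⇒mmSScS⇒mmAUScS⇒mmmSSUScS⇒mmmUSUScS⇒mmmcSUScS⇒mmmccUScS⇒mmmcccScS⇒mmmcccccS⇒mmmcccccc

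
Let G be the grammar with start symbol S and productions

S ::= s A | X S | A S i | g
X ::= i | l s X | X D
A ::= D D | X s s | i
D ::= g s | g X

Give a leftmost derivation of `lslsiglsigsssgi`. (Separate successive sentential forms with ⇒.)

S ⇒ ASi ⇒ XssSi ⇒ XDssSi ⇒ lsXDssSi ⇒ lsXDDssSi ⇒ lslsXDDssSi ⇒ lslsiDDssSi ⇒ lslsigXDssSi ⇒ lslsiglsXDssSi ⇒ lslsiglsiDssSi ⇒ lslsiglsigsssSi ⇒ lslsiglsigsssgi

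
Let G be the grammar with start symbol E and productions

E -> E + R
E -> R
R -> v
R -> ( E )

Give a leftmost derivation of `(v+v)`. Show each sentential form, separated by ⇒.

E ⇒ R ⇒ (E) ⇒ (E+R) ⇒ (R+R) ⇒ (v+R) ⇒ (v+v)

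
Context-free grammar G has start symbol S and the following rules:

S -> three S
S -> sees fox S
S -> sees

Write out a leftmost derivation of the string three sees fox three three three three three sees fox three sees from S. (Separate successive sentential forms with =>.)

S => three S => three sees fox S => three sees fox three S => three sees fox three three S => three sees fox three three three S => three sees fox three three three three S => three sees fox three three three three three S => three sees fox three three three three three sees fox S => three sees fox three three three three three sees fox three S => three sees fox three three three three three sees fox three sees

S => three S   [S -> three S]
three S => three sees fox S   [S -> sees fox S]
three sees fox S => three sees fox three S   [S -> three S]
three sees fox three S => three sees fox three three S   [S -> three S]
three sees fox three three S => three sees fox three three three S   [S -> three S]
three sees fox three three three S => three sees fox three three three three S   [S -> three S]
three sees fox three three three three S => three sees fox three three three three three S   [S -> three S]
three sees fox three three three three three S => three sees fox three three three three three sees fox S   [S -> sees fox S]
three sees fox three three three three three sees fox S => three sees fox three three three three three sees fox three S   [S -> three S]
three sees fox three three three three three sees fox three S => three sees fox three three three three three sees fox three sees   [S -> sees]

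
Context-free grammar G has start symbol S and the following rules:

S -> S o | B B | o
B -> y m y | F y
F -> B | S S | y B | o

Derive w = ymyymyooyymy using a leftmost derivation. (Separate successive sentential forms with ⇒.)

S⇒BB⇒FyB⇒SSyB⇒SoSyB⇒BBoSyB⇒ymyBoSyB⇒ymyymyoSyB⇒ymyymyooyB⇒ymyymyooyymy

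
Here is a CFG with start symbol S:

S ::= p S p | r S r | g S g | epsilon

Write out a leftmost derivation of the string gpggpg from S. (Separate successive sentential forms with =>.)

S => gSg => gpSpg => gpgSgpg => gpggpg

S => gSg   [S ::= g S g]
gSg => gpSpg   [S ::= p S p]
gpSpg => gpgSgpg   [S ::= g S g]
gpgSgpg => gpggpg   [S ::= epsilon]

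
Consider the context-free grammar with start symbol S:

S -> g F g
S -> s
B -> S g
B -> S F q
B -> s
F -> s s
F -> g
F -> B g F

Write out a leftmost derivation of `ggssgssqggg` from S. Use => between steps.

S => gFg   [S -> g F g]
gFg => gBgFg   [F -> B g F]
gBgFg => gSFqgFg   [B -> S F q]
gSFqgFg => ggFgFqgFg   [S -> g F g]
ggFgFqgFg => ggssgFqgFg   [F -> s s]
ggssgFqgFg => ggssgssqgFg   [F -> s s]
ggssgssqgFg => ggssgssqggg   [F -> g]

S=>gFg=>gBgFg=>gSFqgFg=>ggFgFqgFg=>ggssgFqgFg=>ggssgssqgFg=>ggssgssqggg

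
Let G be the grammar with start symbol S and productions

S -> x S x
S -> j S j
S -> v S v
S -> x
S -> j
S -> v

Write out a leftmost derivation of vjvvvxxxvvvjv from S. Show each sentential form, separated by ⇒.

S ⇒ vSv ⇒ vjSjv ⇒ vjvSvjv ⇒ vjvvSvvjv ⇒ vjvvvSvvvjv ⇒ vjvvvxSxvvvjv ⇒ vjvvvxxxvvvjv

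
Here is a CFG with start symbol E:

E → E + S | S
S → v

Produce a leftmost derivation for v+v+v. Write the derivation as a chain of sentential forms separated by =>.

E=>E+S=>E+S+S=>S+S+S=>v+S+S=>v+v+S=>v+v+v

E => E+S   [E → E + S]
E+S => E+S+S   [E → E + S]
E+S+S => S+S+S   [E → S]
S+S+S => v+S+S   [S → v]
v+S+S => v+v+S   [S → v]
v+v+S => v+v+v   [S → v]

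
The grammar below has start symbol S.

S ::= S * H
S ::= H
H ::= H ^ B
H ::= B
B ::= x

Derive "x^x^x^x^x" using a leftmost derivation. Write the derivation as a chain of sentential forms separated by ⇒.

S ⇒ H   [S ::= H]
H ⇒ H^B   [H ::= H ^ B]
H^B ⇒ H^B^B   [H ::= H ^ B]
H^B^B ⇒ H^B^B^B   [H ::= H ^ B]
H^B^B^B ⇒ H^B^B^B^B   [H ::= H ^ B]
H^B^B^B^B ⇒ B^B^B^B^B   [H ::= B]
B^B^B^B^B ⇒ x^B^B^B^B   [B ::= x]
x^B^B^B^B ⇒ x^x^B^B^B   [B ::= x]
x^x^B^B^B ⇒ x^x^x^B^B   [B ::= x]
x^x^x^B^B ⇒ x^x^x^x^B   [B ::= x]
x^x^x^x^B ⇒ x^x^x^x^x   [B ::= x]

S ⇒ H ⇒ H^B ⇒ H^B^B ⇒ H^B^B^B ⇒ H^B^B^B^B ⇒ B^B^B^B^B ⇒ x^B^B^B^B ⇒ x^x^B^B^B ⇒ x^x^x^B^B ⇒ x^x^x^x^B ⇒ x^x^x^x^x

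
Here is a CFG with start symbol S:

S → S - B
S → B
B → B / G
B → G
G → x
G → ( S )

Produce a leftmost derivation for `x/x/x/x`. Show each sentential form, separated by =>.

S => B => B/G => B/G/G => B/G/G/G => G/G/G/G => x/G/G/G => x/x/G/G => x/x/x/G => x/x/x/x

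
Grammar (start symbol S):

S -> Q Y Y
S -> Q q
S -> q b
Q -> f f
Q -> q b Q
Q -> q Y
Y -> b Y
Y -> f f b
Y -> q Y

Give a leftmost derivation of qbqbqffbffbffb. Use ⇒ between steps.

S⇒QYY⇒qYYY⇒qbYYY⇒qbqYYY⇒qbqbYYY⇒qbqbqYYY⇒qbqbqffbYY⇒qbqbqffbffbY⇒qbqbqffbffbffb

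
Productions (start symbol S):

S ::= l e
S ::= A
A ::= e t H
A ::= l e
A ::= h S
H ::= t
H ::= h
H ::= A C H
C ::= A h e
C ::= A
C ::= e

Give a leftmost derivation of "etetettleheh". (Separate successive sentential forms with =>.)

S => A   [S ::= A]
A => etH   [A ::= e t H]
etH => etACH   [H ::= A C H]
etACH => etetHCH   [A ::= e t H]
etetHCH => etetACHCH   [H ::= A C H]
etetACHCH => etetetHCHCH   [A ::= e t H]
etetetHCHCH => etetettCHCH   [H ::= t]
etetettCHCH => etetettAHCH   [C ::= A]
etetettAHCH => etetettleHCH   [A ::= l e]
etetettleHCH => etetettlehCH   [H ::= h]
etetettlehCH => etetettleheH   [C ::= e]
etetettleheH => etetettleheh   [H ::= h]

S=>A=>etH=>etACH=>etetHCH=>etetACHCH=>etetetHCHCH=>etetettCHCH=>etetettAHCH=>etetettleHCH=>etetettlehCH=>etetettleheH=>etetettleheh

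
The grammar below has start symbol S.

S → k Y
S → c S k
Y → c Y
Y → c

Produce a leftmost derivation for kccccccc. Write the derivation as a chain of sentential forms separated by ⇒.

S ⇒ kY   [S → k Y]
kY ⇒ kcY   [Y → c Y]
kcY ⇒ kccY   [Y → c Y]
kccY ⇒ kcccY   [Y → c Y]
kcccY ⇒ kccccY   [Y → c Y]
kccccY ⇒ kcccccY   [Y → c Y]
kcccccY ⇒ kccccccY   [Y → c Y]
kccccccY ⇒ kccccccc   [Y → c]

S⇒kY⇒kcY⇒kccY⇒kcccY⇒kccccY⇒kcccccY⇒kccccccY⇒kccccccc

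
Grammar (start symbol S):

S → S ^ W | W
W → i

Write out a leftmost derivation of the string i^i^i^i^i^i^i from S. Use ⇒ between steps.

S ⇒ S^W ⇒ S^W^W ⇒ S^W^W^W ⇒ S^W^W^W^W ⇒ S^W^W^W^W^W ⇒ S^W^W^W^W^W^W ⇒ W^W^W^W^W^W^W ⇒ i^W^W^W^W^W^W ⇒ i^i^W^W^W^W^W ⇒ i^i^i^W^W^W^W ⇒ i^i^i^i^W^W^W ⇒ i^i^i^i^i^W^W ⇒ i^i^i^i^i^i^W ⇒ i^i^i^i^i^i^i

S ⇒ S^W   [S → S ^ W]
S^W ⇒ S^W^W   [S → S ^ W]
S^W^W ⇒ S^W^W^W   [S → S ^ W]
S^W^W^W ⇒ S^W^W^W^W   [S → S ^ W]
S^W^W^W^W ⇒ S^W^W^W^W^W   [S → S ^ W]
S^W^W^W^W^W ⇒ S^W^W^W^W^W^W   [S → S ^ W]
S^W^W^W^W^W^W ⇒ W^W^W^W^W^W^W   [S → W]
W^W^W^W^W^W^W ⇒ i^W^W^W^W^W^W   [W → i]
i^W^W^W^W^W^W ⇒ i^i^W^W^W^W^W   [W → i]
i^i^W^W^W^W^W ⇒ i^i^i^W^W^W^W   [W → i]
i^i^i^W^W^W^W ⇒ i^i^i^i^W^W^W   [W → i]
i^i^i^i^W^W^W ⇒ i^i^i^i^i^W^W   [W → i]
i^i^i^i^i^W^W ⇒ i^i^i^i^i^i^W   [W → i]
i^i^i^i^i^i^W ⇒ i^i^i^i^i^i^i   [W → i]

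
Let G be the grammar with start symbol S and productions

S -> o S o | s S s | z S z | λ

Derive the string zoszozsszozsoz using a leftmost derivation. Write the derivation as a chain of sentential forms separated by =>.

S => zSz   [S -> z S z]
zSz => zoSoz   [S -> o S o]
zoSoz => zosSsoz   [S -> s S s]
zosSsoz => zoszSzsoz   [S -> z S z]
zoszSzsoz => zoszoSozsoz   [S -> o S o]
zoszoSozsoz => zoszozSzozsoz   [S -> z S z]
zoszozSzozsoz => zoszozsSszozsoz   [S -> s S s]
zoszozsSszozsoz => zoszozsszozsoz   [S -> λ]

S => zSz => zoSoz => zosSsoz => zoszSzsoz => zoszoSozsoz => zoszozSzozsoz => zoszozsSszozsoz => zoszozsszozsoz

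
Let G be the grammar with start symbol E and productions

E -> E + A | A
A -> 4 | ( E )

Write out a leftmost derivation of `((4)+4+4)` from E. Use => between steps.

E => A   [E -> A]
A => (E)   [A -> ( E )]
(E) => (E+A)   [E -> E + A]
(E+A) => (E+A+A)   [E -> E + A]
(E+A+A) => (A+A+A)   [E -> A]
(A+A+A) => ((E)+A+A)   [A -> ( E )]
((E)+A+A) => ((A)+A+A)   [E -> A]
((A)+A+A) => ((4)+A+A)   [A -> 4]
((4)+A+A) => ((4)+4+A)   [A -> 4]
((4)+4+A) => ((4)+4+4)   [A -> 4]

E => A => (E) => (E+A) => (E+A+A) => (A+A+A) => ((E)+A+A) => ((A)+A+A) => ((4)+A+A) => ((4)+4+A) => ((4)+4+4)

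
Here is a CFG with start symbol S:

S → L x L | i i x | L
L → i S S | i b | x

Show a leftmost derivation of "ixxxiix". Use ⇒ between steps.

S⇒L⇒iSS⇒iLxLS⇒ixxLS⇒ixxxS⇒ixxxiix

S ⇒ L   [S → L]
L ⇒ iSS   [L → i S S]
iSS ⇒ iLxLS   [S → L x L]
iLxLS ⇒ ixxLS   [L → x]
ixxLS ⇒ ixxxS   [L → x]
ixxxS ⇒ ixxxiix   [S → i i x]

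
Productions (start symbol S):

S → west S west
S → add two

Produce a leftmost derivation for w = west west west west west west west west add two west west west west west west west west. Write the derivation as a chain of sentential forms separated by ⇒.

S ⇒ west S west ⇒ west west S west west ⇒ west west west S west west west ⇒ west west west west S west west west west ⇒ west west west west west S west west west west west ⇒ west west west west west west S west west west west west west ⇒ west west west west west west west S west west west west west west west ⇒ west west west west west west west west S west west west west west west west west ⇒ west west west west west west west west add two west west west west west west west west

S ⇒ west S west   [S → west S west]
west S west ⇒ west west S west west   [S → west S west]
west west S west west ⇒ west west west S west west west   [S → west S west]
west west west S west west west ⇒ west west west west S west west west west   [S → west S west]
west west west west S west west west west ⇒ west west west west west S west west west west west   [S → west S west]
west west west west west S west west west west west ⇒ west west west west west west S west west west west west west   [S → west S west]
west west west west west west S west west west west west west ⇒ west west west west west west west S west west west west west west west   [S → west S west]
west west west west west west west S west west west west west west west ⇒ west west west west west west west west S west west west west west west west west   [S → west S west]
west west west west west west west west S west west west west west west west west ⇒ west west west west west west west west add two west west west west west west west west   [S → add two]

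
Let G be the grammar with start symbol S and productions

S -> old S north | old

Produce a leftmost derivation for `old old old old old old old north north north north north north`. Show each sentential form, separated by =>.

S => old S north => old old S north north => old old old S north north north => old old old old S north north north north => old old old old old S north north north north north => old old old old old old S north north north north north north => old old old old old old old north north north north north north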